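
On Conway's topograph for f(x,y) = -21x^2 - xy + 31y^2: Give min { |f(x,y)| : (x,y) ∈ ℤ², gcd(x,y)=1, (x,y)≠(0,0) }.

descent: ρ → (31,1,-21)
descent: ρ → (-21,41,11)  [lands on river]
river: ρ → (11,47,-9)
river: ρ → (-9,43,21)
river: ρ → (21,41,-11)
river: ρ → (-11,47,9)
river: ρ → (9,43,-21)
closes: descent 2, river 6
min |a| on river = 9

9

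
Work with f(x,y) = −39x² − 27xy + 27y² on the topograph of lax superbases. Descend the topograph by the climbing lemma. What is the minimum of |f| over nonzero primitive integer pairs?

descent: ρ → (27,27,-39)  [lands on river]
river: ρ → (-39,51,15)
river: ρ → (15,69,-3)
river: ρ → (-3,69,15)
river: ρ → (15,51,-39)
river: ρ → (-39,27,27)
closes: descent 1, river 6
min |a| on river = 3

3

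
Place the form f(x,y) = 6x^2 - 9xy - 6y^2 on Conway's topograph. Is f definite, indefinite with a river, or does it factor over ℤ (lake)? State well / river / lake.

D = b²−4ac = (-9)² − 4·6·(-6) = 225
D = 15² is a perfect square ⇒ form factors over ℤ ⇒ lakes

lake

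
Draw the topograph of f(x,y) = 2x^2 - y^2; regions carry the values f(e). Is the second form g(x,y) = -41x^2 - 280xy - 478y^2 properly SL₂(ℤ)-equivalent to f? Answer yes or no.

D₁ = 8, D₂ = 8
river cycle of f (length 2): (-1, 2, 1), (1, 2, -1)
river cycle of g (length 2): (-1, 2, 1), (1, 2, -1)
cycles coincide ⇒ equivalent

yes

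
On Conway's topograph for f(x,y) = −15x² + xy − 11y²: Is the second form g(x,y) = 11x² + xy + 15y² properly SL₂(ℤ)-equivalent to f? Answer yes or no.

D₁ = -659, D₂ = -659
f is negative-definite; reduce −f:
−f: flip: (15,-1,11)→(11,1,15)
−f: reduced (well bottom): (11,1,15) with a≤c, −a<b≤a
flip sign back: reduced form of f is (-11,-1,-15)
g: reduced (well bottom): (11,1,15) with a≤c, −a<b≤a
reduced forms (-11, -1, -15) vs (11, 1, 15) ⇒ inequivalent

no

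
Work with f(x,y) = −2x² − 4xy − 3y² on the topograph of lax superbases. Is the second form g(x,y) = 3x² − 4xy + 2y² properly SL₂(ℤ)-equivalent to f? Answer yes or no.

D₁ = -8, D₂ = -8
f is negative-definite; reduce −f:
−f: translate: b→0 (≡4 mod 4), so (2,4,3)→(2,0,1)
−f: flip: (2,0,1)→(1,0,2)
−f: reduced (well bottom): (1,0,2) with a≤c, −a<b≤a
flip sign back: reduced form of f is (-1,0,-2)
g: translate: b→2 (≡-4 mod 6), so (3,-4,2)→(3,2,1)
g: flip: (3,2,1)→(1,-2,3)
g: translate: b→0 (≡-2 mod 2), so (1,-2,3)→(1,0,2)
g: reduced (well bottom): (1,0,2) with a≤c, −a<b≤a
reduced forms (-1, 0, -2) vs (1, 0, 2) ⇒ inequivalent

no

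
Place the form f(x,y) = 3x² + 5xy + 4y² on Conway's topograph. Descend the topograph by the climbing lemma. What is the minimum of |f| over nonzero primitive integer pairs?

translate: b→-1 (≡5 mod 6), so (3,5,4)→(3,-1,2)
flip: (3,-1,2)→(2,1,3)
reduced (well bottom): (2,1,3) with a≤c, −a<b≤a
well minimum = a = 2

2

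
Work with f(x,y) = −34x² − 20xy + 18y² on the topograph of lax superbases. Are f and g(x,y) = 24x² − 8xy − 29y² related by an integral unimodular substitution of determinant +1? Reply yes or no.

D₁ = 2848, D₂ = 2848
river cycle of f (length 6): (18, 20, -34), (-34, 48, 4), (4, 48, -34), (-34, 20, 18), (18, 52, -2), (-2, 52, 18)
river cycle of g (length 8): (-29, 8, 24), (24, 40, -13), (-13, 38, 27), (27, 16, -24), (-24, 32, 19), (19, 44, -12), (-12, 52, 3), (3, 50, -29)
cycles differ ⇒ inequivalent

no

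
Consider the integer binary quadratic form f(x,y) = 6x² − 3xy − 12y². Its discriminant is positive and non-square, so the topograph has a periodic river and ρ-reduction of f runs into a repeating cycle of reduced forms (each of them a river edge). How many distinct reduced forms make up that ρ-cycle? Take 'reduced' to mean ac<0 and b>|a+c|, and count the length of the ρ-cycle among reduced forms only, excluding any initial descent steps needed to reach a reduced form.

D = 297, ⌊√D⌋ = 17
descent: ρ → (-12,3,6)
descent: ρ → (6,9,-9)  [lands on river]
river: ρ → (-9,9,6)
river: ρ → (6,15,-3)
river: ρ → (-3,15,6)
ρ-cycle length = 4 (tail of 2 descent steps not counted)

4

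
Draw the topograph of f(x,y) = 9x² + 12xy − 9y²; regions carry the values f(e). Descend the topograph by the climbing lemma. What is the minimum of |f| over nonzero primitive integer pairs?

river: ρ → (-9,6,12)
river: ρ → (12,18,-3)
river: ρ → (-3,18,12)
river: ρ → (12,6,-9)
river: ρ → (-9,12,9)
river: ρ → (9,6,-12)
river: ρ → (-12,18,3)
river: ρ → (3,18,-12)
river: ρ → (-12,6,9)
river: ρ → (9,12,-9)
closes: descent 0, river 10
min |a| on river = 3

3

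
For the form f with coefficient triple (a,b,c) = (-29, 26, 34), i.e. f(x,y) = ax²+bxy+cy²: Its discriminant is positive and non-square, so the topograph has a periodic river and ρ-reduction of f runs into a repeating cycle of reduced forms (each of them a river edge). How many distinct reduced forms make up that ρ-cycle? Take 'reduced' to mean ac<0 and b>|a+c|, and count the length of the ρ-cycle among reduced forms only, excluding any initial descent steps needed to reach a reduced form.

D = 4620, ⌊√D⌋ = 67
river: ρ → (34,42,-21)
river: ρ → (-21,42,34)
river: ρ → (34,26,-29)
river: ρ → (-29,32,31)
river: ρ → (31,30,-30)
river: ρ → (-30,30,31)
river: ρ → (31,32,-29)
river: ρ → (-29,26,34)
ρ-cycle length = 8 (tail of 0 descent steps not counted)

8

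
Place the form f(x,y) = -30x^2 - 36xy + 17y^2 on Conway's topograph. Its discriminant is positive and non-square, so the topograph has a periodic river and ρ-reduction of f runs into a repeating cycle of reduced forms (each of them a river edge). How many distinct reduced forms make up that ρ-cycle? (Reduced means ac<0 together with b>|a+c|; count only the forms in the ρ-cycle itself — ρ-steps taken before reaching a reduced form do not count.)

D = 3336, ⌊√D⌋ = 57
descent: ρ → (17,36,-30)  [lands on river]
river: ρ → (-30,24,23)
river: ρ → (23,22,-31)
river: ρ → (-31,40,14)
river: ρ → (14,44,-25)
river: ρ → (-25,56,2)
river: ρ → (2,56,-25)
river: ρ → (-25,44,14)
river: ρ → (14,40,-31)
river: ρ → (-31,22,23)
river: ρ → (23,24,-30)
river: ρ → (-30,36,17)
river: ρ → (17,32,-34)
river: ρ → (-34,36,15)
river: ρ → (15,54,-7)
river: ρ → (-7,44,50)
river: ρ → (50,56,-1)
river: ρ → (-1,56,50)
river: ρ → (50,44,-7)
river: ρ → (-7,54,15)
river: ρ → (15,36,-34)
river: ρ → (-34,32,17)
ρ-cycle length = 22 (tail of 1 descent step not counted)

22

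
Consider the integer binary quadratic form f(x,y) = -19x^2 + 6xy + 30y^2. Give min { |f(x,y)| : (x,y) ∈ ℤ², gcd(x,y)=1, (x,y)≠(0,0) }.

descent: ρ → (30,-6,-19)
descent: ρ → (-19,44,5)  [lands on river]
river: ρ → (5,46,-10)
river: ρ → (-10,34,29)
river: ρ → (29,24,-15)
river: ρ → (-15,36,17)
river: ρ → (17,32,-19)
closes: descent 2, river 6
min |a| on river = 5

5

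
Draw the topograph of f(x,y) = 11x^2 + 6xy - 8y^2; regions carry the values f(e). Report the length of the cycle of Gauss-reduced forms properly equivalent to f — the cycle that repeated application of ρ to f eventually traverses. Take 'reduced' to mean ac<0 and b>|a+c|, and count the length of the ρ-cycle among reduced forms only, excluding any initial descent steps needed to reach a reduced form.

D = 388, ⌊√D⌋ = 19
river: ρ → (-8,10,9)
river: ρ → (9,8,-9)
river: ρ → (-9,10,8)
river: ρ → (8,6,-11)
river: ρ → (-11,16,3)
river: ρ → (3,14,-16)
river: ρ → (-16,18,1)
river: ρ → (1,18,-16)
river: ρ → (-16,14,3)
river: ρ → (3,16,-11)
river: ρ → (-11,6,8)
river: ρ → (8,10,-9)
river: ρ → (-9,8,9)
river: ρ → (9,10,-8)
river: ρ → (-8,6,11)
river: ρ → (11,16,-3)
river: ρ → (-3,14,16)
river: ρ → (16,18,-1)
river: ρ → (-1,18,16)
river: ρ → (16,14,-3)
river: ρ → (-3,16,11)
river: ρ → (11,6,-8)
ρ-cycle length = 22 (tail of 0 descent steps not counted)

22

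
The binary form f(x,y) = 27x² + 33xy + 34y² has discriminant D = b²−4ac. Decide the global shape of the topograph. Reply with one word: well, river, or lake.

D = b²−4ac = 33² − 4·27·34 = -2583
D < 0 ⇒ definite ⇒ every region one sign ⇒ single well

well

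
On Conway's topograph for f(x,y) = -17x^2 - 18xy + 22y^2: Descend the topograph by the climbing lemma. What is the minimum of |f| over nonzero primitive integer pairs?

descent: ρ → (22,18,-17)  [lands on river]
river: ρ → (-17,16,23)
river: ρ → (23,30,-10)
river: ρ → (-10,30,23)
river: ρ → (23,16,-17)
river: ρ → (-17,18,22)
river: ρ → (22,26,-13)
river: ρ → (-13,26,22)
closes: descent 1, river 8
min |a| on river = 10

10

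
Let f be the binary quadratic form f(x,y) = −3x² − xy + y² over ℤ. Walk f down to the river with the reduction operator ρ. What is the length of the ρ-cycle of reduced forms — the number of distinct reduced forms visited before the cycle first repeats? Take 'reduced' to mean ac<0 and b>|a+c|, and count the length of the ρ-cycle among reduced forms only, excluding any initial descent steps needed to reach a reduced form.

D = 13, ⌊√D⌋ = 3
descent: ρ → (1,3,-1)  [lands on river]
river: ρ → (-1,3,1)
ρ-cycle length = 2 (tail of 1 descent step not counted)

2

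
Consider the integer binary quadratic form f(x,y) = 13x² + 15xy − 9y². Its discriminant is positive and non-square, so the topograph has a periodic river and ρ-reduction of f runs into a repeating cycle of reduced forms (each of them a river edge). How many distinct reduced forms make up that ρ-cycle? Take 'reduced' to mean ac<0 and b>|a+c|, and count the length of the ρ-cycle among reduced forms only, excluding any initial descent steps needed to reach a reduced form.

D = 693, ⌊√D⌋ = 26
river: ρ → (-9,21,7)
river: ρ → (7,21,-9)
river: ρ → (-9,15,13)
river: ρ → (13,11,-11)
river: ρ → (-11,11,13)
river: ρ → (13,15,-9)
ρ-cycle length = 6 (tail of 0 descent steps not counted)

6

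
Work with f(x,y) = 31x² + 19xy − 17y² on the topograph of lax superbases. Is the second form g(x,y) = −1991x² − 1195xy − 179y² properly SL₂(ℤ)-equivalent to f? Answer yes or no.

D₁ = 2469, D₂ = 2469
river cycle of f (length 22): (-17, 49, 1), (1, 49, -17), (-17, 19, 31), (31, 43, -5), (-5, 47, 13), (13, 31, -29), (-29, 27, 15), (15, 33, -23), (-23, 13, 25), (25, 37, -11), … (12 more)
river cycle of g (length 22): (-17, 49, 1), (1, 49, -17), (-17, 19, 31), (31, 43, -5), (-5, 47, 13), (13, 31, -29), (-29, 27, 15), (15, 33, -23), (-23, 13, 25), (25, 37, -11), … (12 more)
cycles coincide ⇒ equivalent

yes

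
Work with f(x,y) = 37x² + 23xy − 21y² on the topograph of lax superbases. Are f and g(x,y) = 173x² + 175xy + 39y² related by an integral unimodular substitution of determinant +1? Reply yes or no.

D₁ = 3637, D₂ = 3637
river cycle of f (length 54): (-21, 19, 39), (39, 59, -1), (-1, 59, 39), (39, 19, -21), (-21, 23, 37), (37, 51, -7), (-7, 47, 51), (51, 55, -3), (-3, 59, 13), (13, 45, -31), … (44 more)
river cycle of g (length 54): (39, 59, -1), (-1, 59, 39), (39, 19, -21), (-21, 23, 37), (37, 51, -7), (-7, 47, 51), (51, 55, -3), (-3, 59, 13), (13, 45, -31), (-31, 17, 27), … (44 more)
cycles coincide ⇒ equivalent

yes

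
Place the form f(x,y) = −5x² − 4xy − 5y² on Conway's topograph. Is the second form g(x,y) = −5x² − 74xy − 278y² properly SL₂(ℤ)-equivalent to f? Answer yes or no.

D₁ = -84, D₂ = -84
f is negative-definite; reduce −f:
−f: reduced (well bottom): (5,4,5) with a≤c, −a<b≤a
flip sign back: reduced form of f is (-5,-4,-5)
g is negative-definite; reduce −g:
−g: translate: b→4 (≡74 mod 10), so (5,74,278)→(5,4,5)
−g: reduced (well bottom): (5,4,5) with a≤c, −a<b≤a
flip sign back: reduced form of g is (-5,-4,-5)
reduced forms (-5, -4, -5) vs (-5, -4, -5) ⇒ equivalent

yes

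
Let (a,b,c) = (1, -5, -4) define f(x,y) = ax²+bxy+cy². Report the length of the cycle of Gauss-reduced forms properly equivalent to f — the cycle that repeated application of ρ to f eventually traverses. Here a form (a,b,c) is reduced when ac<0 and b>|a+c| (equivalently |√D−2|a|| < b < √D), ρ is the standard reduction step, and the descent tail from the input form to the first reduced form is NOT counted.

D = 41, ⌊√D⌋ = 6
descent: ρ → (-4,5,1)  [lands on river]
river: ρ → (1,5,-4)
river: ρ → (-4,3,2)
river: ρ → (2,5,-2)
river: ρ → (-2,3,4)
river: ρ → (4,5,-1)
river: ρ → (-1,5,4)
river: ρ → (4,3,-2)
river: ρ → (-2,5,2)
river: ρ → (2,3,-4)
ρ-cycle length = 10 (tail of 1 descent step not counted)

10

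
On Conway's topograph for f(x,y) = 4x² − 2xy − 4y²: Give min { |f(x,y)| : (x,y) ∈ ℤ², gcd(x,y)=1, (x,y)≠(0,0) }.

descent: ρ → (-4,2,4)  [lands on river]
river: ρ → (4,6,-2)
river: ρ → (-2,6,4)
river: ρ → (4,2,-4)
river: ρ → (-4,6,2)
river: ρ → (2,6,-4)
closes: descent 1, river 6
min |a| on river = 2

2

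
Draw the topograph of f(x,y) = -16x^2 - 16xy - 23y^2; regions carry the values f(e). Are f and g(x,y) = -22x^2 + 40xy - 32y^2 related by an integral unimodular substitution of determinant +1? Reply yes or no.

D₁ = -1216, D₂ = -1216
f is negative-definite; reduce −f:
−f: reduced (well bottom): (16,16,23) with a≤c, −a<b≤a
flip sign back: reduced form of f is (-16,-16,-23)
g is negative-definite; reduce −g:
−g: translate: b→4 (≡-40 mod 44), so (22,-40,32)→(22,4,14)
−g: flip: (22,4,14)→(14,-4,22)
−g: reduced (well bottom): (14,-4,22) with a≤c, −a<b≤a
flip sign back: reduced form of g is (-14,4,-22)
reduced forms (-16, -16, -23) vs (-14, 4, -22) ⇒ inequivalent

no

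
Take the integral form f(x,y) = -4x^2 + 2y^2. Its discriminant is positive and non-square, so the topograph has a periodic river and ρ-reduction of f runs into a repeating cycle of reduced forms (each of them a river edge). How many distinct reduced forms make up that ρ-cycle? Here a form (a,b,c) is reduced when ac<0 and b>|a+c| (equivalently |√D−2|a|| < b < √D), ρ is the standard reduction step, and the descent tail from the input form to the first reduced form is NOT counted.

D = 32, ⌊√D⌋ = 5
descent: ρ → (2,4,-2)  [lands on river]
river: ρ → (-2,4,2)
ρ-cycle length = 2 (tail of 1 descent step not counted)

2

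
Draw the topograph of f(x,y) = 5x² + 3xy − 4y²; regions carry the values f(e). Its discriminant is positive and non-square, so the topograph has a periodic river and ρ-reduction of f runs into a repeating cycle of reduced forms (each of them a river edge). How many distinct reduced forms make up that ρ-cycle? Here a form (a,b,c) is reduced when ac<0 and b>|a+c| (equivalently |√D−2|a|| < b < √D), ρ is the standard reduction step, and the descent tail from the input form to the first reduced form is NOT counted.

D = 89, ⌊√D⌋ = 9
river: ρ → (-4,5,4)
river: ρ → (4,3,-5)
river: ρ → (-5,7,2)
river: ρ → (2,9,-1)
river: ρ → (-1,9,2)
river: ρ → (2,7,-5)
river: ρ → (-5,3,4)
river: ρ → (4,5,-4)
river: ρ → (-4,3,5)
river: ρ → (5,7,-2)
river: ρ → (-2,9,1)
river: ρ → (1,9,-2)
river: ρ → (-2,7,5)
river: ρ → (5,3,-4)
ρ-cycle length = 14 (tail of 0 descent steps not counted)

14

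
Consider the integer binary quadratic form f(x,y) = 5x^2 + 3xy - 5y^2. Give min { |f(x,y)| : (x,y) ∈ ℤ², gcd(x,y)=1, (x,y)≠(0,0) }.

river: ρ → (-5,7,3)
river: ρ → (3,5,-7)
river: ρ → (-7,9,1)
river: ρ → (1,9,-7)
river: ρ → (-7,5,3)
river: ρ → (3,7,-5)
river: ρ → (-5,3,5)
river: ρ → (5,7,-3)
river: ρ → (-3,5,7)
river: ρ → (7,9,-1)
river: ρ → (-1,9,7)
river: ρ → (7,5,-3)
river: ρ → (-3,7,5)
river: ρ → (5,3,-5)
closes: descent 0, river 14
min |a| on river = 1

1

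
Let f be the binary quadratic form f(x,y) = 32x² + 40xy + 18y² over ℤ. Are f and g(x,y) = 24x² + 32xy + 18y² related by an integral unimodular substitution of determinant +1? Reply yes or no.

D₁ = -704, D₂ = -704
f: translate: b→-24 (≡40 mod 64), so (32,40,18)→(32,-24,10)
f: flip: (32,-24,10)→(10,24,32)
f: translate: b→4 (≡24 mod 20), so (10,24,32)→(10,4,18)
f: reduced (well bottom): (10,4,18) with a≤c, −a<b≤a
g: translate: b→-16 (≡32 mod 48), so (24,32,18)→(24,-16,10)
g: flip: (24,-16,10)→(10,16,24)
g: translate: b→-4 (≡16 mod 20), so (10,16,24)→(10,-4,18)
g: reduced (well bottom): (10,-4,18) with a≤c, −a<b≤a
reduced forms (10, 4, 18) vs (10, -4, 18) ⇒ inequivalent

no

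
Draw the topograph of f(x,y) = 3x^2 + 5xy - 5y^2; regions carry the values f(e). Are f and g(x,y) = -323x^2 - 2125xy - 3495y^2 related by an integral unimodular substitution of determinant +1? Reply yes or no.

D₁ = 85, D₂ = 85
river cycle of f (length 6): (-5, 5, 3), (3, 7, -3), (-3, 5, 5), (5, 5, -3), (-3, 7, 3), (3, 5, -5)
river cycle of g (length 6): (-5, 5, 3), (3, 7, -3), (-3, 5, 5), (5, 5, -3), (-3, 7, 3), (3, 5, -5)
cycles coincide ⇒ equivalent

yes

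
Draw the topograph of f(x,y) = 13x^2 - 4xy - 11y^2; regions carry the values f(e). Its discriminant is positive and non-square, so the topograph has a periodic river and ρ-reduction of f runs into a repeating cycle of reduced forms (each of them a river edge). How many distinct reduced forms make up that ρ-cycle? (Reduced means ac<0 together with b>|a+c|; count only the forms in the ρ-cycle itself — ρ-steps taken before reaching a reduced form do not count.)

D = 588, ⌊√D⌋ = 24
descent: ρ → (-11,4,13)  [lands on river]
river: ρ → (13,22,-2)
river: ρ → (-2,22,13)
river: ρ → (13,4,-11)
river: ρ → (-11,18,6)
river: ρ → (6,18,-11)
ρ-cycle length = 6 (tail of 1 descent step not counted)

6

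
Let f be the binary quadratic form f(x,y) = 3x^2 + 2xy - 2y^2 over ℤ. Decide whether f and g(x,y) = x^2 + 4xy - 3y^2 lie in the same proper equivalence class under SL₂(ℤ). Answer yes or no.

D₁ = 28, D₂ = 28
river cycle of f (length 4): (-2, 2, 3), (3, 4, -1), (-1, 4, 3), (3, 2, -2)
river cycle of g (length 4): (-3, 2, 2), (2, 2, -3), (-3, 4, 1), (1, 4, -3)
cycles differ ⇒ inequivalent

no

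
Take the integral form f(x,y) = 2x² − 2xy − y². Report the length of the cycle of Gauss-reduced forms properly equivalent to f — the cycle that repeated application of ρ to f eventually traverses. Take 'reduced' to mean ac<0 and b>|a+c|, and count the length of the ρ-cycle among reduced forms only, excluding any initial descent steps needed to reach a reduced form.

D = 12, ⌊√D⌋ = 3
descent: ρ → (-1,2,2)  [lands on river]
river: ρ → (2,2,-1)
ρ-cycle length = 2 (tail of 1 descent step not counted)

2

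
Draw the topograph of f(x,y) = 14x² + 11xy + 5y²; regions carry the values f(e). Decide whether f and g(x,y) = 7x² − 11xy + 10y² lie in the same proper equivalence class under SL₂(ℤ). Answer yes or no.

D₁ = -159, D₂ = -159
f: flip: (14,11,5)→(5,-11,14)
f: translate: b→-1 (≡-11 mod 10), so (5,-11,14)→(5,-1,8)
f: reduced (well bottom): (5,-1,8) with a≤c, −a<b≤a
g: translate: b→3 (≡-11 mod 14), so (7,-11,10)→(7,3,6)
g: flip: (7,3,6)→(6,-3,7)
g: reduced (well bottom): (6,-3,7) with a≤c, −a<b≤a
reduced forms (5, -1, 8) vs (6, -3, 7) ⇒ inequivalent

no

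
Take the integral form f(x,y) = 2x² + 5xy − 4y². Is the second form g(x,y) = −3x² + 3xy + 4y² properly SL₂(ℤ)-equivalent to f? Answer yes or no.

D₁ = 57, D₂ = 57
river cycle of f (length 6): (-4, 3, 3), (3, 3, -4), (-4, 5, 2), (2, 7, -1), (-1, 7, 2), (2, 5, -4)
river cycle of g (length 6): (4, 5, -2), (-2, 7, 1), (1, 7, -2), (-2, 5, 4), (4, 3, -3), (-3, 3, 4)
cycles differ ⇒ inequivalent

no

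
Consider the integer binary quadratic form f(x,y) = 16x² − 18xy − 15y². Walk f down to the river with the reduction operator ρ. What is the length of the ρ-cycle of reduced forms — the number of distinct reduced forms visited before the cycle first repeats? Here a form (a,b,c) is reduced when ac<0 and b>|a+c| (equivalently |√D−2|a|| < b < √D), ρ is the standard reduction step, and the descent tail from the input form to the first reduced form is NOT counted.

D = 1284, ⌊√D⌋ = 35
descent: ρ → (-15,18,16)  [lands on river]
river: ρ → (16,14,-17)
river: ρ → (-17,20,13)
river: ρ → (13,32,-5)
river: ρ → (-5,28,25)
river: ρ → (25,22,-8)
river: ρ → (-8,26,19)
river: ρ → (19,12,-15)
ρ-cycle length = 8 (tail of 1 descent step not counted)

8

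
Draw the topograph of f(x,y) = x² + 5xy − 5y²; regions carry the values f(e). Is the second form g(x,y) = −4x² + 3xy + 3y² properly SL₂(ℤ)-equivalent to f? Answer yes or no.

D₁ = 45, D₂ = 57
discriminants differ ⇒ not SL₂(ℤ)-equivalent

no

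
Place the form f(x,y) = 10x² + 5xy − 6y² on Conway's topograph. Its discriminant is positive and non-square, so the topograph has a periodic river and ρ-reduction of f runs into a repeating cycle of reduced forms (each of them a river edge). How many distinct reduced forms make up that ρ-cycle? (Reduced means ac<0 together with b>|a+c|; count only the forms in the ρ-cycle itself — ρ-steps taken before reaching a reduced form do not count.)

D = 265, ⌊√D⌋ = 16
river: ρ → (-6,7,9)
river: ρ → (9,11,-4)
river: ρ → (-4,13,6)
river: ρ → (6,11,-6)
river: ρ → (-6,13,4)
river: ρ → (4,11,-9)
river: ρ → (-9,7,6)
river: ρ → (6,5,-10)
river: ρ → (-10,15,1)
river: ρ → (1,15,-10)
river: ρ → (-10,5,6)
river: ρ → (6,7,-9)
river: ρ → (-9,11,4)
river: ρ → (4,13,-6)
river: ρ → (-6,11,6)
river: ρ → (6,13,-4)
river: ρ → (-4,11,9)
river: ρ → (9,7,-6)
river: ρ → (-6,5,10)
river: ρ → (10,15,-1)
river: ρ → (-1,15,10)
river: ρ → (10,5,-6)
ρ-cycle length = 22 (tail of 0 descent steps not counted)

22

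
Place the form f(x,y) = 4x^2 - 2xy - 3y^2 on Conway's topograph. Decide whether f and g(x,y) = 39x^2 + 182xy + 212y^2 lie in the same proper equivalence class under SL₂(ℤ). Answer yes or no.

D₁ = 52, D₂ = 52
river cycle of f (length 10): (-3, 2, 4), (4, 6, -1), (-1, 6, 4), (4, 2, -3), (-3, 4, 3), (3, 2, -4), (-4, 6, 1), (1, 6, -4), (-4, 2, 3), (3, 4, -3)
river cycle of g (length 10): (4, 6, -1), (-1, 6, 4), (4, 2, -3), (-3, 4, 3), (3, 2, -4), (-4, 6, 1), (1, 6, -4), (-4, 2, 3), (3, 4, -3), (-3, 2, 4)
cycles coincide ⇒ equivalent

yes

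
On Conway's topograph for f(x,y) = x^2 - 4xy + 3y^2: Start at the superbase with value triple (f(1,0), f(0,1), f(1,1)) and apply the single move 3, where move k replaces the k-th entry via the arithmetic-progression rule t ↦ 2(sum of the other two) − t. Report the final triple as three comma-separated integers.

start (1,3,0) = (f(1,0),f(0,1),f(1,1))
replace slot 3: 2·(1+3) − 0 = 8 → (1,3,8)

1,3,8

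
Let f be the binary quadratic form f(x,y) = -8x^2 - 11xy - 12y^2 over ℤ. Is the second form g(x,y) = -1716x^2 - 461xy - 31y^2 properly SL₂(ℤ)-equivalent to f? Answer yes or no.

D₁ = -263, D₂ = -263
f is negative-definite; reduce −f:
−f: translate: b→-5 (≡11 mod 16), so (8,11,12)→(8,-5,9)
−f: reduced (well bottom): (8,-5,9) with a≤c, −a<b≤a
flip sign back: reduced form of f is (-8,5,-9)
g is negative-definite; reduce −g:
−g: flip: (1716,461,31)→(31,-461,1716)
−g: translate: b→-27 (≡-461 mod 62), so (31,-461,1716)→(31,-27,8)
−g: flip: (31,-27,8)→(8,27,31)
−g: translate: b→-5 (≡27 mod 16), so (8,27,31)→(8,-5,9)
−g: reduced (well bottom): (8,-5,9) with a≤c, −a<b≤a
flip sign back: reduced form of g is (-8,5,-9)
reduced forms (-8, 5, -9) vs (-8, 5, -9) ⇒ equivalent

yes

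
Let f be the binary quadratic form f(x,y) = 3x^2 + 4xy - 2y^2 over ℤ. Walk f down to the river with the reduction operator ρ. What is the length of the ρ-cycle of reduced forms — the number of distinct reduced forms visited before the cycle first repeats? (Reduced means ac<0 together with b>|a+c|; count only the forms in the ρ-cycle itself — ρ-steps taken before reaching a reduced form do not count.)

D = 40, ⌊√D⌋ = 6
river: ρ → (-2,4,3)
river: ρ → (3,2,-3)
river: ρ → (-3,4,2)
river: ρ → (2,4,-3)
river: ρ → (-3,2,3)
river: ρ → (3,4,-2)
ρ-cycle length = 6 (tail of 0 descent steps not counted)

6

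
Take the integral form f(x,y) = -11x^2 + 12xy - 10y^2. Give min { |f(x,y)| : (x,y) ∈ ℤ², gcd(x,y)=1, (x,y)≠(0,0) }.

translate: b→10 (≡-12 mod 22), so (11,-12,10)→(11,10,9)
flip: (11,10,9)→(9,-10,11)
translate: b→8 (≡-10 mod 18), so (9,-10,11)→(9,8,10)
reduced (well bottom): (9,8,10) with a≤c, −a<b≤a
well minimum |f| = |-9| = 9 (negative-definite)

9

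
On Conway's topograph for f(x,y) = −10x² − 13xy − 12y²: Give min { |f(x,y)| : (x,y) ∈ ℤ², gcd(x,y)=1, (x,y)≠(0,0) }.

translate: b→-7 (≡13 mod 20), so (10,13,12)→(10,-7,9)
flip: (10,-7,9)→(9,7,10)
reduced (well bottom): (9,7,10) with a≤c, −a<b≤a
well minimum |f| = |-9| = 9 (negative-definite)

9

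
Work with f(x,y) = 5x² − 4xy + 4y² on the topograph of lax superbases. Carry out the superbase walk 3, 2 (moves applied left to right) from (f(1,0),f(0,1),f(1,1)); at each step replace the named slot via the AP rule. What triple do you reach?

start (5,4,5) = (f(1,0),f(0,1),f(1,1))
replace slot 3: 2·(5+4) − 5 = 13 → (5,4,13)
replace slot 2: 2·(5+13) − 4 = 32 → (5,32,13)

5,32,13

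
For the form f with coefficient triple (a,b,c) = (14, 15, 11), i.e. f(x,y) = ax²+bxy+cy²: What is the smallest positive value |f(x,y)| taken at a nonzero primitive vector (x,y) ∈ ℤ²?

translate: b→-13 (≡15 mod 28), so (14,15,11)→(14,-13,10)
flip: (14,-13,10)→(10,13,14)
translate: b→-7 (≡13 mod 20), so (10,13,14)→(10,-7,11)
reduced (well bottom): (10,-7,11) with a≤c, −a<b≤a
well minimum = a = 10

10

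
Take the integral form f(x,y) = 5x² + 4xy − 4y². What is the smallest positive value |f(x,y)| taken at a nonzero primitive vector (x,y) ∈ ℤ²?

river: ρ → (-4,4,5)
river: ρ → (5,6,-3)
river: ρ → (-3,6,5)
river: ρ → (5,4,-4)
closes: descent 0, river 4
min |a| on river = 3

3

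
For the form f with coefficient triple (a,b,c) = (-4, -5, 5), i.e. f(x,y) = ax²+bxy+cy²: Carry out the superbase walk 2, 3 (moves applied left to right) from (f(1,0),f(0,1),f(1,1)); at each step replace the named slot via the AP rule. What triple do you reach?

start (-4,5,-4) = (f(1,0),f(0,1),f(1,1))
replace slot 2: 2·((-4)+(-4)) − 5 = -21 → (-4,-21,-4)
replace slot 3: 2·((-4)+(-21)) − (-4) = -46 → (-4,-21,-46)

-4,-21,-46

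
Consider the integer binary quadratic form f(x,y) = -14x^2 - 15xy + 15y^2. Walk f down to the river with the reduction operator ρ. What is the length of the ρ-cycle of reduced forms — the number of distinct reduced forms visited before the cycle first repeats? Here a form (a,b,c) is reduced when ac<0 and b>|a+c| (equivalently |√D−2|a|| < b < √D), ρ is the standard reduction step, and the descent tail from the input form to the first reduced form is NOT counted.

D = 1065, ⌊√D⌋ = 32
descent: ρ → (15,15,-14)  [lands on river]
river: ρ → (-14,13,16)
river: ρ → (16,19,-11)
river: ρ → (-11,25,10)
river: ρ → (10,15,-21)
river: ρ → (-21,27,4)
river: ρ → (4,29,-14)
river: ρ → (-14,27,6)
river: ρ → (6,21,-26)
river: ρ → (-26,31,1)
river: ρ → (1,31,-26)
river: ρ → (-26,21,6)
river: ρ → (6,27,-14)
river: ρ → (-14,29,4)
river: ρ → (4,27,-21)
river: ρ → (-21,15,10)
river: ρ → (10,25,-11)
river: ρ → (-11,19,16)
river: ρ → (16,13,-14)
river: ρ → (-14,15,15)
ρ-cycle length = 20 (tail of 1 descent step not counted)

20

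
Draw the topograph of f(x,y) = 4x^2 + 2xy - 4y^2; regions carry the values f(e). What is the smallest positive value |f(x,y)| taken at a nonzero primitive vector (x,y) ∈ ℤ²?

river: ρ → (-4,6,2)
river: ρ → (2,6,-4)
river: ρ → (-4,2,4)
river: ρ → (4,6,-2)
river: ρ → (-2,6,4)
river: ρ → (4,2,-4)
closes: descent 0, river 6
min |a| on river = 2

2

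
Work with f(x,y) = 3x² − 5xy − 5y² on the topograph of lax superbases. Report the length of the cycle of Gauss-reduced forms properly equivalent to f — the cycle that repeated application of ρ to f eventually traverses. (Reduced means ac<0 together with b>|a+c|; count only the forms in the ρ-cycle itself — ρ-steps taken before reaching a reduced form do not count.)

D = 85, ⌊√D⌋ = 9
descent: ρ → (-5,5,3)  [lands on river]
river: ρ → (3,7,-3)
river: ρ → (-3,5,5)
river: ρ → (5,5,-3)
river: ρ → (-3,7,3)
river: ρ → (3,5,-5)
ρ-cycle length = 6 (tail of 1 descent step not counted)

6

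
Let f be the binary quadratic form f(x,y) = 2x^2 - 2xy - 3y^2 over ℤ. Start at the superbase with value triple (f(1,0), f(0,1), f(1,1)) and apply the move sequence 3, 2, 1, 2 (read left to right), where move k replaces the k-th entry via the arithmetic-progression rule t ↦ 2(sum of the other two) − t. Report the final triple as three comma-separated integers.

start (2,-3,-3) = (f(1,0),f(0,1),f(1,1))
replace slot 3: 2·(2+(-3)) − (-3) = 1 → (2,-3,1)
replace slot 2: 2·(2+1) − (-3) = 9 → (2,9,1)
replace slot 1: 2·(9+1) − 2 = 18 → (18,9,1)
replace slot 2: 2·(18+1) − 9 = 29 → (18,29,1)

18,29,1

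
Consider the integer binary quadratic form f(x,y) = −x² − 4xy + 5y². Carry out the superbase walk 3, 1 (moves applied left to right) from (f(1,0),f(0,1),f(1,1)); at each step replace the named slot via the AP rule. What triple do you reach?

start (-1,5,0) = (f(1,0),f(0,1),f(1,1))
replace slot 3: 2·((-1)+5) − 0 = 8 → (-1,5,8)
replace slot 1: 2·(5+8) − (-1) = 27 → (27,5,8)

27,5,8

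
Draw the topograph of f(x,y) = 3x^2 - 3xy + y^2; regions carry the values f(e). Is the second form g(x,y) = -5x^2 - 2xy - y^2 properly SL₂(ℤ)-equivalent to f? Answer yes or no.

D₁ = -3, D₂ = -16
discriminants differ ⇒ not SL₂(ℤ)-equivalent

no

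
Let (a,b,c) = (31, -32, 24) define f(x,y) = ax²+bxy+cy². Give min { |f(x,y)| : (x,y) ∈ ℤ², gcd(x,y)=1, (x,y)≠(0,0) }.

translate: b→30 (≡-32 mod 62), so (31,-32,24)→(31,30,23)
flip: (31,30,23)→(23,-30,31)
translate: b→16 (≡-30 mod 46), so (23,-30,31)→(23,16,24)
reduced (well bottom): (23,16,24) with a≤c, −a<b≤a
well minimum = a = 23

23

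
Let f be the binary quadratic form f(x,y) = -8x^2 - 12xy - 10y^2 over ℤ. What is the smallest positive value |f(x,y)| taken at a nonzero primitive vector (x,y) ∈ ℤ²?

translate: b→-4 (≡12 mod 16), so (8,12,10)→(8,-4,6)
flip: (8,-4,6)→(6,4,8)
reduced (well bottom): (6,4,8) with a≤c, −a<b≤a
well minimum |f| = |-6| = 6 (negative-definite)

6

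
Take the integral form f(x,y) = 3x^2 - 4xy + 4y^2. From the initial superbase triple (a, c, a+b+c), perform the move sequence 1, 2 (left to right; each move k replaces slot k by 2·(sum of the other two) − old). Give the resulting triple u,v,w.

start (3,4,3) = (f(1,0),f(0,1),f(1,1))
replace slot 1: 2·(4+3) − 3 = 11 → (11,4,3)
replace slot 2: 2·(11+3) − 4 = 24 → (11,24,3)

11,24,3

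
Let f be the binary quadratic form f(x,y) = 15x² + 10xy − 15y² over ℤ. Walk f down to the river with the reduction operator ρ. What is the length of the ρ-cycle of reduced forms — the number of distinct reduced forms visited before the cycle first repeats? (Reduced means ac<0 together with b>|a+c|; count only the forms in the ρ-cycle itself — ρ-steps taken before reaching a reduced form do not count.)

D = 1000, ⌊√D⌋ = 31
river: ρ → (-15,20,10)
river: ρ → (10,20,-15)
river: ρ → (-15,10,15)
river: ρ → (15,20,-10)
river: ρ → (-10,20,15)
river: ρ → (15,10,-15)
ρ-cycle length = 6 (tail of 0 descent steps not counted)

6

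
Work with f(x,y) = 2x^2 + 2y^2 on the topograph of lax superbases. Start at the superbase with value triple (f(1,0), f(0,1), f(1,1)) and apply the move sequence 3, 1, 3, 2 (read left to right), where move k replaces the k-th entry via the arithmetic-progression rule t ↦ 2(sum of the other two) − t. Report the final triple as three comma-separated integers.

start (2,2,4) = (f(1,0),f(0,1),f(1,1))
replace slot 3: 2·(2+2) − 4 = 4 → (2,2,4)
replace slot 1: 2·(2+4) − 2 = 10 → (10,2,4)
replace slot 3: 2·(10+2) − 4 = 20 → (10,2,20)
replace slot 2: 2·(10+20) − 2 = 58 → (10,58,20)

10,58,20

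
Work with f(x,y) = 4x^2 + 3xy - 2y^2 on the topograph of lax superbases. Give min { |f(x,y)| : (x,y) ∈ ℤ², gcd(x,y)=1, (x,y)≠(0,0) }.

river: ρ → (-2,5,2)
river: ρ → (2,3,-4)
river: ρ → (-4,5,1)
river: ρ → (1,5,-4)
river: ρ → (-4,3,2)
river: ρ → (2,5,-2)
river: ρ → (-2,3,4)
river: ρ → (4,5,-1)
river: ρ → (-1,5,4)
river: ρ → (4,3,-2)
closes: descent 0, river 10
min |a| on river = 1

1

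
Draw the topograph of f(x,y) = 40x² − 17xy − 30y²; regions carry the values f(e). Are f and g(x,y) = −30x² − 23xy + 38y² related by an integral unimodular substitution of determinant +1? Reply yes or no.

D₁ = 5089, D₂ = 5089
river cycle of f (length 32): (-30, 17, 40), (40, 63, -7), (-7, 63, 40), (40, 17, -30), (-30, 43, 27), (27, 65, -8), (-8, 63, 35), (35, 7, -36), (-36, 65, 6), (6, 67, -25), … (22 more)
river cycle of g (length 36): (38, 23, -30), (-30, 37, 31), (31, 25, -36), (-36, 47, 20), (20, 33, -50), (-50, 67, 3), (3, 71, -4), (-4, 65, 54), (54, 43, -15), (-15, 47, 48), … (26 more)
cycles differ ⇒ inequivalent

no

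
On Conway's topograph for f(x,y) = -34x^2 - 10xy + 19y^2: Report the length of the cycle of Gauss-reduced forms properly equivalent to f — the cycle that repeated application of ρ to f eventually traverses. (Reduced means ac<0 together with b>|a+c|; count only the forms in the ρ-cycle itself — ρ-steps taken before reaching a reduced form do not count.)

D = 2684, ⌊√D⌋ = 51
descent: ρ → (19,48,-5)  [lands on river]
river: ρ → (-5,42,46)
river: ρ → (46,50,-1)
river: ρ → (-1,50,46)
river: ρ → (46,42,-5)
river: ρ → (-5,48,19)
river: ρ → (19,28,-25)
river: ρ → (-25,22,22)
river: ρ → (22,22,-25)
river: ρ → (-25,28,19)
ρ-cycle length = 10 (tail of 1 descent step not counted)

10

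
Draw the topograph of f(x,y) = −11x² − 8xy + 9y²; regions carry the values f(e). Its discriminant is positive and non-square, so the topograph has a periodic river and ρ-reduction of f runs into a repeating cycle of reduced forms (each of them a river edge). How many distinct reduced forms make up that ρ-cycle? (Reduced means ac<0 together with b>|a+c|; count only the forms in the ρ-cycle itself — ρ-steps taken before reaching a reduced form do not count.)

D = 460, ⌊√D⌋ = 21
descent: ρ → (9,8,-11)  [lands on river]
river: ρ → (-11,14,6)
river: ρ → (6,10,-15)
river: ρ → (-15,20,1)
river: ρ → (1,20,-15)
river: ρ → (-15,10,6)
river: ρ → (6,14,-11)
river: ρ → (-11,8,9)
river: ρ → (9,10,-10)
river: ρ → (-10,10,9)
ρ-cycle length = 10 (tail of 1 descent step not counted)

10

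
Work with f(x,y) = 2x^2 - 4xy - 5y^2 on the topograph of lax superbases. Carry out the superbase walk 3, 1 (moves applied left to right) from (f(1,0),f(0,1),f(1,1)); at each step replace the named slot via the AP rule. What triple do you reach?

start (2,-5,-7) = (f(1,0),f(0,1),f(1,1))
replace slot 3: 2·(2+(-5)) − (-7) = 1 → (2,-5,1)
replace slot 1: 2·((-5)+1) − 2 = -10 → (-10,-5,1)

-10,-5,1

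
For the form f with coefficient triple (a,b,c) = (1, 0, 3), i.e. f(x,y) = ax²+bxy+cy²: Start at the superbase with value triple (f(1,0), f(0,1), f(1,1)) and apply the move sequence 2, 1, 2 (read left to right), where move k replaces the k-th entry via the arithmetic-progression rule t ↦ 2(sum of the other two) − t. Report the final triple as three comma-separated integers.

start (1,3,4) = (f(1,0),f(0,1),f(1,1))
replace slot 2: 2·(1+4) − 3 = 7 → (1,7,4)
replace slot 1: 2·(7+4) − 1 = 21 → (21,7,4)
replace slot 2: 2·(21+4) − 7 = 43 → (21,43,4)

21,43,4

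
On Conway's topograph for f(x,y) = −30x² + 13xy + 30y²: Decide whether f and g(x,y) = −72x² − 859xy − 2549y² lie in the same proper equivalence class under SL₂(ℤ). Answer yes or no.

D₁ = 3769, D₂ = 3769
river cycle of f (length 162): (30, 47, -13), (-13, 57, 10), (10, 43, -48), (-48, 53, 5), (5, 57, -26), (-26, 47, 15), (15, 43, -32), (-32, 21, 26), (26, 31, -27), (-27, 23, 30), … (152 more)
river cycle of g (length 162): (13, 47, -30), (-30, 13, 30), (30, 47, -13), (-13, 57, 10), (10, 43, -48), (-48, 53, 5), (5, 57, -26), (-26, 47, 15), (15, 43, -32), (-32, 21, 26), … (152 more)
cycles coincide ⇒ equivalent

yes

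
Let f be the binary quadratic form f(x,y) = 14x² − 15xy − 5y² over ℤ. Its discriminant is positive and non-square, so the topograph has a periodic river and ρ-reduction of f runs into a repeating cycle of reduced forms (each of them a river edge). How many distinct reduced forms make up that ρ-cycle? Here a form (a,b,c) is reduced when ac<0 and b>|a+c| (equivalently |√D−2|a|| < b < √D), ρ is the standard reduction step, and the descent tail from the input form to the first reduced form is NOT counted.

D = 505, ⌊√D⌋ = 22
descent: ρ → (-5,15,14)  [lands on river]
river: ρ → (14,13,-6)
river: ρ → (-6,11,16)
river: ρ → (16,21,-1)
river: ρ → (-1,21,16)
river: ρ → (16,11,-6)
river: ρ → (-6,13,14)
river: ρ → (14,15,-5)
ρ-cycle length = 8 (tail of 1 descent step not counted)

8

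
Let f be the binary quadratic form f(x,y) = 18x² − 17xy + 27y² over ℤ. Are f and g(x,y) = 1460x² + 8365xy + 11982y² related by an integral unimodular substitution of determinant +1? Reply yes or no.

D₁ = -1655, D₂ = -1655
f: reduced (well bottom): (18,-17,27) with a≤c, −a<b≤a
g: translate: b→-395 (≡8365 mod 2920), so (1460,8365,11982)→(1460,-395,27)
g: flip: (1460,-395,27)→(27,395,1460)
g: translate: b→17 (≡395 mod 54), so (27,395,1460)→(27,17,18)
g: flip: (27,17,18)→(18,-17,27)
g: reduced (well bottom): (18,-17,27) with a≤c, −a<b≤a
reduced forms (18, -17, 27) vs (18, -17, 27) ⇒ equivalent

yes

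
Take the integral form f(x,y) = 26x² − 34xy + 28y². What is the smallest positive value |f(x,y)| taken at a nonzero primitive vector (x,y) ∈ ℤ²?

translate: b→18 (≡-34 mod 52), so (26,-34,28)→(26,18,20)
flip: (26,18,20)→(20,-18,26)
reduced (well bottom): (20,-18,26) with a≤c, −a<b≤a
well minimum = a = 20

20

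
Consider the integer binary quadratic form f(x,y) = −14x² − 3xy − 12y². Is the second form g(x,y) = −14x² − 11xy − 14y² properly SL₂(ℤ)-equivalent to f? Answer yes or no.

D₁ = -663, D₂ = -663
f is negative-definite; reduce −f:
−f: flip: (14,3,12)→(12,-3,14)
−f: reduced (well bottom): (12,-3,14) with a≤c, −a<b≤a
flip sign back: reduced form of f is (-12,3,-14)
g is negative-definite; reduce −g:
−g: reduced (well bottom): (14,11,14) with a≤c, −a<b≤a
flip sign back: reduced form of g is (-14,-11,-14)
reduced forms (-12, 3, -14) vs (-14, -11, -14) ⇒ inequivalent

no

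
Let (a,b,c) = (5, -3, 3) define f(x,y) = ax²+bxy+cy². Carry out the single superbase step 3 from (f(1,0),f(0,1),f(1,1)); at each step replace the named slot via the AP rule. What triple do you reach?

start (5,3,5) = (f(1,0),f(0,1),f(1,1))
replace slot 3: 2·(5+3) − 5 = 11 → (5,3,11)

5,3,11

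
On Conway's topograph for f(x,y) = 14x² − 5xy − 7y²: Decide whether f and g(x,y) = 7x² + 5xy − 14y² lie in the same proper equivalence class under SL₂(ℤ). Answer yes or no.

D₁ = 417, D₂ = 417
river cycle of f (length 18): (-7, 19, 2), (2, 17, -16), (-16, 15, 3), (3, 15, -16), (-16, 17, 2), (2, 19, -7), (-7, 9, 12), (12, 15, -4), (-4, 17, 8), (8, 15, -6), … (8 more)
river cycle of g (length 18): (7, 19, -2), (-2, 17, 16), (16, 15, -3), (-3, 15, 16), (16, 17, -2), (-2, 19, 7), (7, 9, -12), (-12, 15, 4), (4, 17, -8), (-8, 15, 6), … (8 more)
cycles differ ⇒ inequivalent

no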